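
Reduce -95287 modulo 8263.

3869

-95287 = -12·8263 + 3869, so -95287 ≡ 3869 (mod 8263).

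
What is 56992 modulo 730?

56992 = 78*730 + 52, so 56992 ≡ 52 (mod 730).

52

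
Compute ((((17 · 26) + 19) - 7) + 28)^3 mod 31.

17 · 26 = 442 ≡ 8 (mod 31)
8 + 19 = 27
27 - 7 = 20
20 + 28 = 48 ≡ 17 (mod 31)
(17)^3 ≡ 15 (mod 31)

15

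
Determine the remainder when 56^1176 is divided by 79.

1

56^1 ≡ 56 (mod 79)
56^2 ≡ 56^2 = 3136 ≡ 55 (mod 79)
56^4 ≡ 55^2 = 3025 ≡ 23 (mod 79)
56^8 ≡ 23^2 = 529 ≡ 55 (mod 79)
56^16 ≡ 55^2 = 3025 ≡ 23 (mod 79)
56^32 ≡ 23^2 = 529 ≡ 55 (mod 79)
56^64 ≡ 55^2 = 3025 ≡ 23 (mod 79)
56^128 ≡ 23^2 = 529 ≡ 55 (mod 79)
56^256 ≡ 55^2 = 3025 ≡ 23 (mod 79)
56^512 ≡ 23^2 = 529 ≡ 55 (mod 79)
56^1024 ≡ 55^2 = 3025 ≡ 23 (mod 79)
56^1176 = 56^1024 * 56^128 * 56^16 * 56^8 ≡ 23 * 55 * 23 * 55 (mod 79).
Accumulate the product:
23 * 55 = 1265 ≡ 1
1 * 23 = 23
23 * 55 = 1265 ≡ 1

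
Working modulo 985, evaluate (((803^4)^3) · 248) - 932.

926

(803)^4 ≡ 981 (mod 985)
(981)^3 ≡ 921 (mod 985)
921 · 248 = 228408 ≡ 873 (mod 985)
873 - 932 = -59 ≡ 926 (mod 985)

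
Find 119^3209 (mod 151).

Compute successive squares:
3209 in binary is 110010001001, i.e. 3209 = 2048 + 1024 + 128 + 8 + 1.
119^1 ≡ 119 (mod 151)
119^2 ≡ 119^2 = 14161 ≡ 118 (mod 151)
119^4 ≡ 118^2 = 13924 ≡ 32 (mod 151)
119^8 ≡ 32^2 = 1024 ≡ 118 (mod 151)
119^16 ≡ 118^2 = 13924 ≡ 32 (mod 151)
119^32 ≡ 32^2 = 1024 ≡ 118 (mod 151)
119^64 ≡ 118^2 = 13924 ≡ 32 (mod 151)
119^128 ≡ 32^2 = 1024 ≡ 118 (mod 151)
119^256 ≡ 118^2 = 13924 ≡ 32 (mod 151)
119^512 ≡ 32^2 = 1024 ≡ 118 (mod 151)
119^1024 ≡ 118^2 = 13924 ≡ 32 (mod 151)
119^2048 ≡ 32^2 = 1024 ≡ 118 (mod 151)
119^3209 = 119^2048 × 119^1024 × 119^128 × 119^8 × 119^1 ≡ 118 × 32 × 118 × 118 × 119 (mod 151).
Accumulate the product:
118 × 32 = 3776 ≡ 1
1 × 118 = 118
118 × 118 = 13924 ≡ 32
32 × 119 = 3808 ≡ 33

33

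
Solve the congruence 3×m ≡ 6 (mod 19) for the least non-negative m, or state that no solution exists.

gcd(3, 19) = 1, so a unique solution mod 19 exists.
3⁻¹ ≡ 13 (mod 19).
m ≡ 13×6 ≡ 2 (mod 19).

2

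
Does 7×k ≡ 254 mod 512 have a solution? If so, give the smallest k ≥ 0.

gcd(7, 512) = 1, so a unique solution mod 512 exists.
7⁻¹ ≡ 439 (mod 512).
k ≡ 439×254 ≡ 402 (mod 512).

402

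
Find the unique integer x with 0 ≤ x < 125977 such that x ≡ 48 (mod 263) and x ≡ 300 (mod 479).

263⁻¹ mod 479: 263×51 ≡ 1 (mod 479), so 263⁻¹ ≡ 51.
x = 48 + 263×((300 − 48)×51 mod 479) = 48 + 263×398 = 104722.
Check: 104722 mod 263 = 48, 104722 mod 479 = 300. ✓

104722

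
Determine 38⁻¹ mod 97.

23

97 = 2·38 + 21
38 = 1·21 + 17
21 = 1·17 + 4
17 = 4·4 + 1
4 = 4·1 + 0
gcd(38, 97) = 1, so the inverse exists.
Bézout: 1 = −9·97 + 23·38.
So 38⁻¹ ≡ 23 (mod 97).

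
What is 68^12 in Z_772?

12 in binary is 1100, i.e. 12 = 8 + 4.
68^1 ≡ 68 (mod 772)
68^2 ≡ 68^2 = 4624 ≡ 764 (mod 772)
68^4 ≡ 764^2 = 583696 ≡ 64 (mod 772)
68^8 ≡ 64^2 = 4096 ≡ 236 (mod 772)
68^12 = 68^8 × 68^4 ≡ 236 × 64 (mod 772).
236 × 64 = 15104 ≡ 436 (mod 772).

436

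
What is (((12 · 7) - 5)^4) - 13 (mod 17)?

12 · 7 = 84 ≡ 16 (mod 17)
16 - 5 = 11
(11)^4 ≡ 4 (mod 17)
4 - 13 = -9 ≡ 8 (mod 17)

8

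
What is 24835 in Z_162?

49

24835 = 153*162 + 49, so 24835 ≡ 49 (mod 162).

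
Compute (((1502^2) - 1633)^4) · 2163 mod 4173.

1848

(1502)^2 ≡ 2584 (mod 4173)
2584 - 1633 = 951
(951)^4 ≡ 1797 (mod 4173)
1797 · 2163 = 3886911 ≡ 1848 (mod 4173)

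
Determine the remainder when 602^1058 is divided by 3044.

684

1058 in binary is 10000100010, i.e. 1058 = 1024 + 32 + 2.
602^1 ≡ 602 (mod 3044)
602^2 ≡ 602^2 = 362404 ≡ 168 (mod 3044)
602^4 ≡ 168^2 = 28224 ≡ 828 (mod 3044)
602^8 ≡ 828^2 = 685584 ≡ 684 (mod 3044)
602^16 ≡ 684^2 = 467856 ≡ 2124 (mod 3044)
602^32 ≡ 2124^2 = 4511376 ≡ 168 (mod 3044)
602^64 ≡ 168^2 = 28224 ≡ 828 (mod 3044)
602^128 ≡ 828^2 = 685584 ≡ 684 (mod 3044)
602^256 ≡ 684^2 = 467856 ≡ 2124 (mod 3044)
602^512 ≡ 2124^2 = 4511376 ≡ 168 (mod 3044)
602^1024 ≡ 168^2 = 28224 ≡ 828 (mod 3044)
602^1058 = 602^1024 · 602^32 · 602^2 ≡ 828 · 168 · 168 (mod 3044).
Accumulate the product:
828 · 168 = 139104 ≡ 2124
2124 · 168 = 356832 ≡ 684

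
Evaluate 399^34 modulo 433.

Compute successive squares:
34 in binary is 100010, i.e. 34 = 32 + 2.
399^1 ≡ 399 (mod 433)
399^2 ≡ 399^2 = 159201 ≡ 290 (mod 433)
399^4 ≡ 290^2 = 84100 ≡ 98 (mod 433)
399^8 ≡ 98^2 = 9604 ≡ 78 (mod 433)
399^16 ≡ 78^2 = 6084 ≡ 22 (mod 433)
399^32 ≡ 22^2 = 484 ≡ 51 (mod 433)
399^34 = 399^32 · 399^2 ≡ 51 · 290 (mod 433).
51 · 290 = 14790 ≡ 68 (mod 433).

68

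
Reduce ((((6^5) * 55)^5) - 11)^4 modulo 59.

(6)^5 ≡ 47 (mod 59)
47 * 55 = 2585 ≡ 48 (mod 59)
(48)^5 ≡ 19 (mod 59)
19 - 11 = 8
(8)^4 ≡ 25 (mod 59)

25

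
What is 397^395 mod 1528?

By square-and-multiply:
395 in binary is 110001011, i.e. 395 = 256 + 128 + 8 + 2 + 1.
397^1 ≡ 397 (mod 1528)
397^2 ≡ 397^2 = 157609 ≡ 225 (mod 1528)
397^4 ≡ 225^2 = 50625 ≡ 201 (mod 1528)
397^8 ≡ 201^2 = 40401 ≡ 673 (mod 1528)
397^16 ≡ 673^2 = 452929 ≡ 641 (mod 1528)
397^32 ≡ 641^2 = 410881 ≡ 1377 (mod 1528)
397^64 ≡ 1377^2 = 1896129 ≡ 1409 (mod 1528)
397^128 ≡ 1409^2 = 1985281 ≡ 409 (mod 1528)
397^256 ≡ 409^2 = 167281 ≡ 729 (mod 1528)
397^395 = 397^256 * 397^128 * 397^8 * 397^2 * 397^1 ≡ 729 * 409 * 673 * 225 * 397 (mod 1528).
Accumulate the product:
729 * 409 = 298161 ≡ 201
201 * 673 = 135273 ≡ 809
809 * 225 = 182025 ≡ 193
193 * 397 = 76621 ≡ 221

221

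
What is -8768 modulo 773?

-8768 = -12·773 + 508, so -8768 ≡ 508 (mod 773).

508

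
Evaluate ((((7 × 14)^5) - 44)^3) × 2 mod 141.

7 × 14 = 98
(98)^5 ≡ 131 (mod 141)
131 - 44 = 87
(87)^3 ≡ 33 (mod 141)
33 × 2 = 66

66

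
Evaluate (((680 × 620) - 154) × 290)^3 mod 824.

680 × 620 = 421600 ≡ 536 (mod 824)
536 - 154 = 382
382 × 290 = 110780 ≡ 364 (mod 824)
(364)^3 ≡ 648 (mod 824)

648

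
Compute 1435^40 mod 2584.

40 in binary is 101000, i.e. 40 = 32 + 8.
1435^1 ≡ 1435 (mod 2584)
1435^2 ≡ 1435^2 = 2059225 ≡ 2361 (mod 2584)
1435^4 ≡ 2361^2 = 5574321 ≡ 633 (mod 2584)
1435^8 ≡ 633^2 = 400689 ≡ 169 (mod 2584)
1435^16 ≡ 169^2 = 28561 ≡ 137 (mod 2584)
1435^32 ≡ 137^2 = 18769 ≡ 681 (mod 2584)
1435^40 = 1435^32 × 1435^8 ≡ 681 × 169 (mod 2584).
681 × 169 = 115089 ≡ 1393 (mod 2584).

1393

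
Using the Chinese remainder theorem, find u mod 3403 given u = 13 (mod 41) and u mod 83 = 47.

41⁻¹ mod 83: 41·81 ≡ 1 (mod 83), so 41⁻¹ ≡ 81.
u = 13 + 41·((47 − 13)·81 mod 83) = 13 + 41·15 = 628.

628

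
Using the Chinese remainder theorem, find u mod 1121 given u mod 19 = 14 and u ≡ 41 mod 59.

926

19⁻¹ mod 59: 19*28 ≡ 1 (mod 59), so 19⁻¹ ≡ 28.
u = 14 + 19*((41 − 14)*28 mod 59) = 14 + 19*48 = 926.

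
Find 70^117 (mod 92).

Compute successive squares:
117 in binary is 1110101, i.e. 117 = 64 + 32 + 16 + 4 + 1.
70^1 ≡ 70 (mod 92)
70^2 ≡ 70^2 = 4900 ≡ 24 (mod 92)
70^4 ≡ 24^2 = 576 ≡ 24 (mod 92)
70^8 ≡ 24^2 = 576 ≡ 24 (mod 92)
70^16 ≡ 24^2 = 576 ≡ 24 (mod 92)
70^32 ≡ 24^2 = 576 ≡ 24 (mod 92)
70^64 ≡ 24^2 = 576 ≡ 24 (mod 92)
70^117 = 70^64 × 70^32 × 70^16 × 70^4 × 70^1 ≡ 24 × 24 × 24 × 24 × 70 (mod 92).
Accumulate the product:
24 × 24 = 576 ≡ 24
24 × 24 = 576 ≡ 24
24 × 24 = 576 ≡ 24
24 × 70 = 1680 ≡ 24

24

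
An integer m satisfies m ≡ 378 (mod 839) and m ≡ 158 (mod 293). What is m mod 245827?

839⁻¹ mod 293: 839·271 ≡ 1 (mod 293), so 839⁻¹ ≡ 271.
m = 378 + 839·((158 − 378)·271 mod 293) = 378 + 839·152 = 127906.

127906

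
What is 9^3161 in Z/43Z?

40

By square-and-multiply:
9^1 ≡ 9 (mod 43)
9^2 ≡ 9^2 = 81 ≡ 38 (mod 43)
9^4 ≡ 38^2 = 1444 ≡ 25 (mod 43)
9^8 ≡ 25^2 = 625 ≡ 23 (mod 43)
9^16 ≡ 23^2 = 529 ≡ 13 (mod 43)
9^32 ≡ 13^2 = 169 ≡ 40 (mod 43)
9^64 ≡ 40^2 = 1600 ≡ 9 (mod 43)
9^128 ≡ 9^2 = 81 ≡ 38 (mod 43)
9^256 ≡ 38^2 = 1444 ≡ 25 (mod 43)
9^512 ≡ 25^2 = 625 ≡ 23 (mod 43)
9^1024 ≡ 23^2 = 529 ≡ 13 (mod 43)
9^2048 ≡ 13^2 = 169 ≡ 40 (mod 43)
9^3161 = 9^2048 * 9^1024 * 9^64 * 9^16 * 9^8 * 9^1 ≡ 40 * 13 * 9 * 13 * 23 * 9 (mod 43).
Accumulate the product:
40 * 13 = 520 ≡ 4
4 * 9 = 36
36 * 13 = 468 ≡ 38
38 * 23 = 874 ≡ 14
14 * 9 = 126 ≡ 40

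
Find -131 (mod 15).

-131 = -9·15 + 4, so -131 ≡ 4 (mod 15).

4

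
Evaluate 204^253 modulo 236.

By square-and-multiply:
204^1 ≡ 204 (mod 236)
204^2 ≡ 204^2 = 41616 ≡ 80 (mod 236)
204^4 ≡ 80^2 = 6400 ≡ 28 (mod 236)
204^8 ≡ 28^2 = 784 ≡ 76 (mod 236)
204^16 ≡ 76^2 = 5776 ≡ 112 (mod 236)
204^32 ≡ 112^2 = 12544 ≡ 36 (mod 236)
204^64 ≡ 36^2 = 1296 ≡ 116 (mod 236)
204^128 ≡ 116^2 = 13456 ≡ 4 (mod 236)
204^253 = 204^128 * 204^64 * 204^32 * 204^16 * 204^8 * 204^4 * 204^1 ≡ 4 * 116 * 36 * 112 * 76 * 28 * 204 (mod 236).
Accumulate the product:
4 * 116 = 464 ≡ 228
228 * 36 = 8208 ≡ 184
184 * 112 = 20608 ≡ 76
76 * 76 = 5776 ≡ 112
112 * 28 = 3136 ≡ 68
68 * 204 = 13872 ≡ 184

184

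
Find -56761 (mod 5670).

5609

-56761 = -11×5670 + 5609, so -56761 ≡ 5609 (mod 5670).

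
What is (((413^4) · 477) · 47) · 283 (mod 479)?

(413)^4 ≡ 109 (mod 479)
109 · 477 = 51993 ≡ 261 (mod 479)
261 · 47 = 12267 ≡ 292 (mod 479)
292 · 283 = 82636 ≡ 248 (mod 479)

248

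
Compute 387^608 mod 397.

By square-and-multiply:
387^1 ≡ 387 (mod 397)
387^2 ≡ 387^2 = 149769 ≡ 100 (mod 397)
387^4 ≡ 100^2 = 10000 ≡ 75 (mod 397)
387^8 ≡ 75^2 = 5625 ≡ 67 (mod 397)
387^16 ≡ 67^2 = 4489 ≡ 122 (mod 397)
387^32 ≡ 122^2 = 14884 ≡ 195 (mod 397)
387^64 ≡ 195^2 = 38025 ≡ 310 (mod 397)
387^128 ≡ 310^2 = 96100 ≡ 26 (mod 397)
387^256 ≡ 26^2 = 676 ≡ 279 (mod 397)
387^512 ≡ 279^2 = 77841 ≡ 29 (mod 397)
387^608 = 387^512 × 387^64 × 387^32 ≡ 29 × 310 × 195 (mod 397).
Accumulate the product:
29 × 310 = 8990 ≡ 256
256 × 195 = 49920 ≡ 295

295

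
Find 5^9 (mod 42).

41

Using repeated squaring:
9 in binary is 1001, i.e. 9 = 8 + 1.
5^1 ≡ 5 (mod 42)
5^2 ≡ 5^2 = 25 (mod 42)
5^4 ≡ 25^2 = 625 ≡ 37 (mod 42)
5^8 ≡ 37^2 = 1369 ≡ 25 (mod 42)
5^9 = 5^8 · 5^1 ≡ 25 · 5 (mod 42).
25 · 5 = 125 ≡ 41 (mod 42).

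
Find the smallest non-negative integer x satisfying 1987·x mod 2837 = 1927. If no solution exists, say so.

1236

gcd(1987, 2837) = 1, so a unique solution mod 2837 exists.
1987⁻¹ ≡ 2580 (mod 2837).
x ≡ 2580·1927 ≡ 1236 (mod 2837).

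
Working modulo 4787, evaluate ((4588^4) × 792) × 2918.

(4588)^4 ≡ 3640 (mod 4787)
3640 × 792 = 2882880 ≡ 1106 (mod 4787)
1106 × 2918 = 3227308 ≡ 870 (mod 4787)

870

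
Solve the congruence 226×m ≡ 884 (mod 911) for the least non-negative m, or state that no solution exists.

536

gcd(226, 911) = 1, so a unique solution mod 911 exists.
226⁻¹ ≡ 520 (mod 911).
m ≡ 520×884 ≡ 536 (mod 911).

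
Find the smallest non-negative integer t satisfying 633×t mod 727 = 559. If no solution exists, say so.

141

gcd(633, 727) = 1, so a unique solution mod 727 exists.
633⁻¹ ≡ 116 (mod 727).
t ≡ 116×559 ≡ 141 (mod 727).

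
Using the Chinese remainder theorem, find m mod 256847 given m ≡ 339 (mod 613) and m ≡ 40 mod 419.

119874

613⁻¹ mod 419: 613×54 ≡ 1 (mod 419), so 613⁻¹ ≡ 54.
m = 339 + 613×((40 − 339)×54 mod 419) = 339 + 613×195 = 119874.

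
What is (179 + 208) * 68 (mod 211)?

152

179 + 208 = 387 ≡ 176 (mod 211)
176 * 68 = 11968 ≡ 152 (mod 211)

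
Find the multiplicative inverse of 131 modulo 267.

53

By the extended Euclidean algorithm:
267 = 2×131 + 5
131 = 26×5 + 1
5 = 5×1 + 0
gcd(131, 267) = 1, so the inverse exists.
Back-substitute for 1:
1 = 1×131 − 26×5
  = −26×267 + 53×131
So 131⁻¹ ≡ 53 (mod 267).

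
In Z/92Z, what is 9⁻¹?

41

Run the extended Euclidean algorithm:
92 = 10×9 + 2
9 = 4×2 + 1
2 = 2×1 + 0
gcd(9, 92) = 1, so the inverse exists.
Back-substitute for 1:
1 = 1×9 − 4×2
  = −4×92 + 41×9
So 9⁻¹ ≡ 41 (mod 92).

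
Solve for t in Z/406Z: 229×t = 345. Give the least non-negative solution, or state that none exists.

gcd(229, 406) = 1, so a unique solution mod 406 exists.
229⁻¹ ≡ 367 (mod 406).
t ≡ 367×345 ≡ 349 (mod 406).

349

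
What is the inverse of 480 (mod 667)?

Run the extended Euclidean algorithm:
667 = 1×480 + 187
480 = 2×187 + 106
187 = 1×106 + 81
106 = 1×81 + 25
81 = 3×25 + 6
25 = 4×6 + 1
6 = 6×1 + 0
gcd(480, 667) = 1, so the inverse exists.
Bézout: 1 = −77×667 + 107×480.
So 480⁻¹ ≡ 107 (mod 667).

107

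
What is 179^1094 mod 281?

213

Compute successive squares:
1094 in binary is 10001000110, i.e. 1094 = 1024 + 64 + 4 + 2.
179^1 ≡ 179 (mod 281)
179^2 ≡ 179^2 = 32041 ≡ 7 (mod 281)
179^4 ≡ 7^2 = 49 (mod 281)
179^8 ≡ 49^2 = 2401 ≡ 153 (mod 281)
179^16 ≡ 153^2 = 23409 ≡ 86 (mod 281)
179^32 ≡ 86^2 = 7396 ≡ 90 (mod 281)
179^64 ≡ 90^2 = 8100 ≡ 232 (mod 281)
179^128 ≡ 232^2 = 53824 ≡ 153 (mod 281)
179^256 ≡ 153^2 = 23409 ≡ 86 (mod 281)
179^512 ≡ 86^2 = 7396 ≡ 90 (mod 281)
179^1024 ≡ 90^2 = 8100 ≡ 232 (mod 281)
179^1094 = 179^1024 · 179^64 · 179^4 · 179^2 ≡ 232 · 232 · 49 · 7 (mod 281).
Accumulate the product:
232 · 232 = 53824 ≡ 153
153 · 49 = 7497 ≡ 191
191 · 7 = 1337 ≡ 213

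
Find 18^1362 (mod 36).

Using repeated squaring:
1362 in binary is 10101010010, i.e. 1362 = 1024 + 256 + 64 + 16 + 2.
18^1 ≡ 18 (mod 36)
18^2 ≡ 18^2 = 324 ≡ 0 (mod 36)
18^4 ≡ 0^2 = 0 (mod 36)
18^8 ≡ 0^2 = 0 (mod 36)
18^16 ≡ 0^2 = 0 (mod 36)
18^32 ≡ 0^2 = 0 (mod 36)
18^64 ≡ 0^2 = 0 (mod 36)
18^128 ≡ 0^2 = 0 (mod 36)
18^256 ≡ 0^2 = 0 (mod 36)
18^512 ≡ 0^2 = 0 (mod 36)
18^1024 ≡ 0^2 = 0 (mod 36)
18^1362 = 18^1024 · 18^256 · 18^64 · 18^16 · 18^2 ≡ 0 · 0 · 0 · 0 · 0 (mod 36).
Accumulate the product:
0 · 0 = 0
0 · 0 = 0
0 · 0 = 0
0 · 0 = 0

0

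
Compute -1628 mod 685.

-1628 = -3·685 + 427, so -1628 ≡ 427 (mod 685).

427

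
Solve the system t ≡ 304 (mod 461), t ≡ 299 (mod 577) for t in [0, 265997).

181477

461⁻¹ mod 577: 461*383 ≡ 1 (mod 577), so 461⁻¹ ≡ 383.
t = 304 + 461*((299 − 304)*383 mod 577) = 304 + 461*393 = 181477.
Check: 181477 mod 461 = 304, 181477 mod 577 = 299. ✓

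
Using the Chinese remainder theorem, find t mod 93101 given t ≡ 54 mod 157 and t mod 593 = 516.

157⁻¹ mod 593: 157·34 ≡ 1 (mod 593), so 157⁻¹ ≡ 34.
t = 54 + 157·((516 − 54)·34 mod 593) = 54 + 157·290 = 45584.

45584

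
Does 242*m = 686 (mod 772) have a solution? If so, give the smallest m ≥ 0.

gcd(242, 772) = 2, and 2 | 686, so solutions exist.
Divide through by 2: 121*m mod 386 = 343.
121⁻¹ ≡ 67 (mod 386).
m ≡ 67*343 ≡ 207 (mod 386).
The smallest non-negative solution is m = 207.

207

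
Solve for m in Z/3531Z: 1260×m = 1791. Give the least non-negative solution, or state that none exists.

gcd(1260, 3531) = 3, and 3 | 1791, so solutions exist.
Divide through by 3: 420×m = 597 (mod 1177).
420⁻¹ ≡ 468 (mod 1177).
m ≡ 468×597 ≡ 447 (mod 1177).
The smallest non-negative solution is m = 447.

447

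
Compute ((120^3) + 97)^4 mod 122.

(120)^3 ≡ 114 (mod 122)
114 + 97 = 211 ≡ 89 (mod 122)
(89)^4 ≡ 81 (mod 122)

81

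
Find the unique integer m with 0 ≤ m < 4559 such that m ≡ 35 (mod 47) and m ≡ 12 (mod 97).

47⁻¹ mod 97: 47·64 ≡ 1 (mod 97), so 47⁻¹ ≡ 64.
m = 35 + 47·((12 − 35)·64 mod 97) = 35 + 47·80 = 3795.
Check: 3795 mod 47 = 35, 3795 mod 97 = 12. ✓

3795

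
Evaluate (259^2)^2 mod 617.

(259)^2 ≡ 445 (mod 617)
(445)^2 ≡ 585 (mod 617)

585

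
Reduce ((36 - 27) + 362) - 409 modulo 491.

36 - 27 = 9
9 + 362 = 371
371 - 409 = -38 ≡ 453 (mod 491)

453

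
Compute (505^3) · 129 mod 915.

(505)^3 ≡ 460 (mod 915)
460 · 129 = 59340 ≡ 780 (mod 915)

780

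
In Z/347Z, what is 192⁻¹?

197

By the extended Euclidean algorithm:
347 = 1*192 + 155
192 = 1*155 + 37
155 = 4*37 + 7
37 = 5*7 + 2
7 = 3*2 + 1
2 = 2*1 + 0
gcd(192, 347) = 1, so the inverse exists.
Bézout: 1 = 83*347 − 150*192.
So 192⁻¹ ≡ −150 ≡ 197 (mod 347).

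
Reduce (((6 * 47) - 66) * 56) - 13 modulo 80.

6 * 47 = 282 ≡ 42 (mod 80)
42 - 66 = -24 ≡ 56 (mod 80)
56 * 56 = 3136 ≡ 16 (mod 80)
16 - 13 = 3

3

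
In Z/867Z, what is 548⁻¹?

867 = 1*548 + 319
548 = 1*319 + 229
319 = 1*229 + 90
229 = 2*90 + 49
90 = 1*49 + 41
49 = 1*41 + 8
41 = 5*8 + 1
8 = 8*1 + 0
gcd(548, 867) = 1, so the inverse exists.
Back-substitute for 1:
1 = 1*41 − 5*8
  = −5*49 + 6*41
  = 6*90 − 11*49
  = −11*229 + 28*90
  = 28*319 − 39*229
  = −39*548 + 67*319
  = 67*867 − 106*548
So 548⁻¹ ≡ −106 ≡ 761 (mod 867).

761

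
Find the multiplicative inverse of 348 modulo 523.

Apply the Euclidean algorithm and back-substitute:
523 = 1×348 + 175
348 = 1×175 + 173
175 = 1×173 + 2
173 = 86×2 + 1
2 = 2×1 + 0
gcd(348, 523) = 1, so the inverse exists.
Back-substitute for 1:
1 = 1×173 − 86×2
  = −86×175 + 87×173
  = 87×348 − 173×175
  = −173×523 + 260×348
So 348⁻¹ ≡ 260 (mod 523).

260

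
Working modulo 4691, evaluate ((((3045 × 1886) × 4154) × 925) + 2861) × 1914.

4054

3045 × 1886 = 5742870 ≡ 1086 (mod 4691)
1086 × 4154 = 4511244 ≡ 3193 (mod 4691)
3193 × 925 = 2953525 ≡ 2886 (mod 4691)
2886 + 2861 = 5747 ≡ 1056 (mod 4691)
1056 × 1914 = 2021184 ≡ 4054 (mod 4691)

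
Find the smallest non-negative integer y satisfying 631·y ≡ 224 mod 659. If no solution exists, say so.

651

gcd(631, 659) = 1, so a unique solution mod 659 exists.
631⁻¹ ≡ 353 (mod 659).
y ≡ 353·224 ≡ 651 (mod 659).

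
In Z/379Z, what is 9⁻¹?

337

Apply the Euclidean algorithm and back-substitute:
379 = 42×9 + 1
9 = 9×1 + 0
gcd(9, 379) = 1, so the inverse exists.
Back-substitute for 1:
1 = 1×379 − 42×9
So 9⁻¹ ≡ −42 ≡ 337 (mod 379).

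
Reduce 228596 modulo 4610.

228596 = 49·4610 + 2706, so 228596 ≡ 2706 (mod 4610).

2706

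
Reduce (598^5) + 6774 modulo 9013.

6104

(598)^5 ≡ 8343 (mod 9013)
8343 + 6774 = 15117 ≡ 6104 (mod 9013)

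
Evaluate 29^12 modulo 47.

29^1 ≡ 29 (mod 47)
29^2 ≡ 29^2 = 841 ≡ 42 (mod 47)
29^4 ≡ 42^2 = 1764 ≡ 25 (mod 47)
29^8 ≡ 25^2 = 625 ≡ 14 (mod 47)
29^12 = 29^8 * 29^4 ≡ 14 * 25 (mod 47).
14 * 25 = 350 ≡ 21 (mod 47).

21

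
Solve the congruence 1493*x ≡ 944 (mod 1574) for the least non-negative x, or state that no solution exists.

1232

gcd(1493, 1574) = 1, so a unique solution mod 1574 exists.
1493⁻¹ ≡ 855 (mod 1574).
x ≡ 855*944 ≡ 1232 (mod 1574).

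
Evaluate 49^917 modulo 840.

49

917 in binary is 1110010101, i.e. 917 = 512 + 256 + 128 + 16 + 4 + 1.
49^1 ≡ 49 (mod 840)
49^2 ≡ 49^2 = 2401 ≡ 721 (mod 840)
49^4 ≡ 721^2 = 519841 ≡ 721 (mod 840)
49^8 ≡ 721^2 = 519841 ≡ 721 (mod 840)
49^16 ≡ 721^2 = 519841 ≡ 721 (mod 840)
49^32 ≡ 721^2 = 519841 ≡ 721 (mod 840)
49^64 ≡ 721^2 = 519841 ≡ 721 (mod 840)
49^128 ≡ 721^2 = 519841 ≡ 721 (mod 840)
49^256 ≡ 721^2 = 519841 ≡ 721 (mod 840)
49^512 ≡ 721^2 = 519841 ≡ 721 (mod 840)
49^917 = 49^512 · 49^256 · 49^128 · 49^16 · 49^4 · 49^1 ≡ 721 · 721 · 721 · 721 · 721 · 49 (mod 840).
Accumulate the product:
721 · 721 = 519841 ≡ 721
721 · 721 = 519841 ≡ 721
721 · 721 = 519841 ≡ 721
721 · 721 = 519841 ≡ 721
721 · 49 = 35329 ≡ 49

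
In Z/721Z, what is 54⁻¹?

227

721 = 13·54 + 19
54 = 2·19 + 16
19 = 1·16 + 3
16 = 5·3 + 1
3 = 3·1 + 0
gcd(54, 721) = 1, so the inverse exists.
Bézout: 1 = −17·721 + 227·54.
So 54⁻¹ ≡ 227 (mod 721).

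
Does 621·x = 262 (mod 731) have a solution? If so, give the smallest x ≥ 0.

609

gcd(621, 731) = 1, so a unique solution mod 731 exists.
621⁻¹ ≡ 206 (mod 731).
x ≡ 206·262 ≡ 609 (mod 731).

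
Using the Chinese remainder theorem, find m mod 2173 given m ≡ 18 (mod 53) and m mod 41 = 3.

495

53⁻¹ mod 41: 53·24 ≡ 1 (mod 41), so 53⁻¹ ≡ 24.
m = 18 + 53·((3 − 18)·24 mod 41) = 18 + 53·9 = 495.
Check: 495 mod 53 = 18, 495 mod 41 = 3. ✓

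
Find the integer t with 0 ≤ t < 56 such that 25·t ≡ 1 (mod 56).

9

Apply the Euclidean algorithm and back-substitute:
56 = 2×25 + 6
25 = 4×6 + 1
6 = 6×1 + 0
gcd(25, 56) = 1, so the inverse exists.
Back-substitute for 1:
1 = 1×25 − 4×6
  = −4×56 + 9×25
So 25⁻¹ ≡ 9 (mod 56).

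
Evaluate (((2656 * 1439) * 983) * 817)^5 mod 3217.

2656 * 1439 = 3821984 ≡ 188 (mod 3217)
188 * 983 = 184804 ≡ 1435 (mod 3217)
1435 * 817 = 1172395 ≡ 1407 (mod 3217)
(1407)^5 ≡ 2795 (mod 3217)

2795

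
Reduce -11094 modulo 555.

-11094 = -20*555 + 6, so -11094 ≡ 6 (mod 555).

6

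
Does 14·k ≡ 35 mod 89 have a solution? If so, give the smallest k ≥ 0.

47

gcd(14, 89) = 1, so a unique solution mod 89 exists.
14⁻¹ ≡ 70 (mod 89).
k ≡ 70·35 ≡ 47 (mod 89).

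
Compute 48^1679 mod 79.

66

Compute successive squares:
1679 in binary is 11010001111, i.e. 1679 = 1024 + 512 + 128 + 8 + 4 + 2 + 1.
48^1 ≡ 48 (mod 79)
48^2 ≡ 48^2 = 2304 ≡ 13 (mod 79)
48^4 ≡ 13^2 = 169 ≡ 11 (mod 79)
48^8 ≡ 11^2 = 121 ≡ 42 (mod 79)
48^16 ≡ 42^2 = 1764 ≡ 26 (mod 79)
48^32 ≡ 26^2 = 676 ≡ 44 (mod 79)
48^64 ≡ 44^2 = 1936 ≡ 40 (mod 79)
48^128 ≡ 40^2 = 1600 ≡ 20 (mod 79)
48^256 ≡ 20^2 = 400 ≡ 5 (mod 79)
48^512 ≡ 5^2 = 25 (mod 79)
48^1024 ≡ 25^2 = 625 ≡ 72 (mod 79)
48^1679 = 48^1024 × 48^512 × 48^128 × 48^8 × 48^4 × 48^2 × 48^1 ≡ 72 × 25 × 20 × 42 × 11 × 13 × 48 (mod 79).
Accumulate the product:
72 × 25 = 1800 ≡ 62
62 × 20 = 1240 ≡ 55
55 × 42 = 2310 ≡ 19
19 × 11 = 209 ≡ 51
51 × 13 = 663 ≡ 31
31 × 48 = 1488 ≡ 66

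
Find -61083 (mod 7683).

-61083 = -8·7683 + 381, so -61083 ≡ 381 (mod 7683).

381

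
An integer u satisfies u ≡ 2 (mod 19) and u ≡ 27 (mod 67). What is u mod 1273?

496

19⁻¹ mod 67: 19*60 ≡ 1 (mod 67), so 19⁻¹ ≡ 60.
u = 2 + 19*((27 − 2)*60 mod 67) = 2 + 19*26 = 496.
Check: 496 mod 19 = 2, 496 mod 67 = 27. ✓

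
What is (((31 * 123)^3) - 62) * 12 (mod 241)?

31 * 123 = 3813 ≡ 198 (mod 241)
(198)^3 ≡ 23 (mod 241)
23 - 62 = -39 ≡ 202 (mod 241)
202 * 12 = 2424 ≡ 14 (mod 241)

14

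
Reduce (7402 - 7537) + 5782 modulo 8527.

5647

7402 - 7537 = -135 ≡ 8392 (mod 8527)
8392 + 5782 = 14174 ≡ 5647 (mod 8527)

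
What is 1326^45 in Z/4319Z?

510

Using repeated squaring:
45 in binary is 101101, i.e. 45 = 32 + 8 + 4 + 1.
1326^1 ≡ 1326 (mod 4319)
1326^2 ≡ 1326^2 = 1758276 ≡ 443 (mod 4319)
1326^4 ≡ 443^2 = 196249 ≡ 1894 (mod 4319)
1326^8 ≡ 1894^2 = 3587236 ≡ 2466 (mod 4319)
1326^16 ≡ 2466^2 = 6081156 ≡ 4 (mod 4319)
1326^32 ≡ 4^2 = 16 (mod 4319)
1326^45 = 1326^32 · 1326^8 · 1326^4 · 1326^1 ≡ 16 · 2466 · 1894 · 1326 (mod 4319).
Accumulate the product:
16 · 2466 = 39456 ≡ 585
585 · 1894 = 1107990 ≡ 2326
2326 · 1326 = 3084276 ≡ 510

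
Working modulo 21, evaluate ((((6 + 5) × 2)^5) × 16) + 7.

6 + 5 = 11
11 × 2 = 22 ≡ 1 (mod 21)
(1)^5 ≡ 1 (mod 21)
1 × 16 = 16
16 + 7 = 23 ≡ 2 (mod 21)

2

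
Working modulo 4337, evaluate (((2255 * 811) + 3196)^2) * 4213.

2255 * 811 = 1828805 ≡ 2928 (mod 4337)
2928 + 3196 = 6124 ≡ 1787 (mod 4337)
(1787)^2 ≡ 1337 (mod 4337)
1337 * 4213 = 5632781 ≡ 3355 (mod 4337)

3355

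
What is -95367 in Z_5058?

-95367 = -19×5058 + 735, so -95367 ≡ 735 (mod 5058).

735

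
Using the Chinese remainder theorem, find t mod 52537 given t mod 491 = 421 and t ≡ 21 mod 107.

23989

491⁻¹ mod 107: 491×17 ≡ 1 (mod 107), so 491⁻¹ ≡ 17.
t = 421 + 491×((21 − 421)×17 mod 107) = 421 + 491×48 = 23989.
Check: 23989 mod 491 = 421, 23989 mod 107 = 21. ✓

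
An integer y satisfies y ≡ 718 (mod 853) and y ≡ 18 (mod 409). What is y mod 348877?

853⁻¹ mod 409: 853×187 ≡ 1 (mod 409), so 853⁻¹ ≡ 187.
y = 718 + 853×((18 − 718)×187 mod 409) = 718 + 853×389 = 332535.

332535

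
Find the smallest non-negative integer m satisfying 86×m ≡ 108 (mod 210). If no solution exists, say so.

gcd(86, 210) = 2, and 2 | 108, so solutions exist.
Divide through by 2: 43×m ≡ 54 mod 105.
43⁻¹ ≡ 22 (mod 105).
m ≡ 22×54 ≡ 33 (mod 105).
The smallest non-negative solution is m = 33.

33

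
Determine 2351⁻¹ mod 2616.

Apply the Euclidean algorithm and back-substitute:
2616 = 1×2351 + 265
2351 = 8×265 + 231
265 = 1×231 + 34
231 = 6×34 + 27
34 = 1×27 + 7
27 = 3×7 + 6
7 = 1×6 + 1
6 = 6×1 + 0
gcd(2351, 2616) = 1, so the inverse exists.
Back-substitute for 1:
1 = 1×7 − 1×6
  = −1×27 + 4×7
  = 4×34 − 5×27
  = −5×231 + 34×34
  = 34×265 − 39×231
  = −39×2351 + 346×265
  = 346×2616 − 385×2351
So 2351⁻¹ ≡ −385 ≡ 2231 (mod 2616).

2231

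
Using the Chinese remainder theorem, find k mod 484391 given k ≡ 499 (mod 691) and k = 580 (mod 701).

43341

691⁻¹ mod 701: 691*70 ≡ 1 (mod 701), so 691⁻¹ ≡ 70.
k = 499 + 691*((580 − 499)*70 mod 701) = 499 + 691*62 = 43341.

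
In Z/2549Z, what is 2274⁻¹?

Run the extended Euclidean algorithm:
2549 = 1·2274 + 275
2274 = 8·275 + 74
275 = 3·74 + 53
74 = 1·53 + 21
53 = 2·21 + 11
21 = 1·11 + 10
11 = 1·10 + 1
10 = 10·1 + 0
gcd(2274, 2549) = 1, so the inverse exists.
Bézout: 1 = 215·2549 − 241·2274.
So 2274⁻¹ ≡ −241 ≡ 2308 (mod 2549).

2308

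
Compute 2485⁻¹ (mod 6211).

2072

6211 = 2·2485 + 1241
2485 = 2·1241 + 3
1241 = 413·3 + 2
3 = 1·2 + 1
2 = 2·1 + 0
gcd(2485, 6211) = 1, so the inverse exists.
Bézout: 1 = −829·6211 + 2072·2485.
So 2485⁻¹ ≡ 2072 (mod 6211).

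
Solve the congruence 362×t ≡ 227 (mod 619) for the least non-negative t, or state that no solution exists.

gcd(362, 619) = 1, so a unique solution mod 619 exists.
362⁻¹ ≡ 395 (mod 619).
t ≡ 395×227 ≡ 529 (mod 619).

529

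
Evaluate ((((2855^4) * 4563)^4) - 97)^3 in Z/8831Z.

(2855)^4 ≡ 144 (mod 8831)
144 * 4563 = 657072 ≡ 3578 (mod 8831)
(3578)^4 ≡ 1126 (mod 8831)
1126 - 97 = 1029
(1029)^3 ≡ 5102 (mod 8831)

5102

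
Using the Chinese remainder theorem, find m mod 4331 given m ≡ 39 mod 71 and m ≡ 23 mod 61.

71⁻¹ mod 61: 71·55 ≡ 1 (mod 61), so 71⁻¹ ≡ 55.
m = 39 + 71·((23 − 39)·55 mod 61) = 39 + 71·35 = 2524.

2524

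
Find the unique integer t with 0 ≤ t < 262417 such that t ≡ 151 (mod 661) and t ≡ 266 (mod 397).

17337

661⁻¹ mod 397: 661×197 ≡ 1 (mod 397), so 661⁻¹ ≡ 197.
t = 151 + 661×((266 − 151)×197 mod 397) = 151 + 661×26 = 17337.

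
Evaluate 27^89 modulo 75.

12

27^1 ≡ 27 (mod 75)
27^2 ≡ 27^2 = 729 ≡ 54 (mod 75)
27^4 ≡ 54^2 = 2916 ≡ 66 (mod 75)
27^8 ≡ 66^2 = 4356 ≡ 6 (mod 75)
27^16 ≡ 6^2 = 36 (mod 75)
27^32 ≡ 36^2 = 1296 ≡ 21 (mod 75)
27^64 ≡ 21^2 = 441 ≡ 66 (mod 75)
27^89 = 27^64 · 27^16 · 27^8 · 27^1 ≡ 66 · 36 · 6 · 27 (mod 75).
Accumulate the product:
66 · 36 = 2376 ≡ 51
51 · 6 = 306 ≡ 6
6 · 27 = 162 ≡ 12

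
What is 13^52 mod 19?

Using repeated squaring:
52 in binary is 110100, i.e. 52 = 32 + 16 + 4.
13^1 ≡ 13 (mod 19)
13^2 ≡ 13^2 = 169 ≡ 17 (mod 19)
13^4 ≡ 17^2 = 289 ≡ 4 (mod 19)
13^8 ≡ 4^2 = 16 (mod 19)
13^16 ≡ 16^2 = 256 ≡ 9 (mod 19)
13^32 ≡ 9^2 = 81 ≡ 5 (mod 19)
13^52 = 13^32 × 13^16 × 13^4 ≡ 5 × 9 × 4 (mod 19).
Accumulate the product:
5 × 9 = 45 ≡ 7
7 × 4 = 28 ≡ 9

9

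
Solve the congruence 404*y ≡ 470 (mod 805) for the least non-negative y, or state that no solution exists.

45

gcd(404, 805) = 1, so a unique solution mod 805 exists.
404⁻¹ ≡ 269 (mod 805).
y ≡ 269*470 ≡ 45 (mod 805).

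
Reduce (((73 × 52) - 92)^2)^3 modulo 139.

73 × 52 = 3796 ≡ 43 (mod 139)
43 - 92 = -49 ≡ 90 (mod 139)
(90)^2 ≡ 38 (mod 139)
(38)^3 ≡ 106 (mod 139)

106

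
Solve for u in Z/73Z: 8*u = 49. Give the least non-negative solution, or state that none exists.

gcd(8, 73) = 1, so a unique solution mod 73 exists.
8⁻¹ ≡ 64 (mod 73).
u ≡ 64*49 ≡ 70 (mod 73).

70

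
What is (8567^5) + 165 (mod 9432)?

7220

(8567)^5 ≡ 7055 (mod 9432)
7055 + 165 = 7220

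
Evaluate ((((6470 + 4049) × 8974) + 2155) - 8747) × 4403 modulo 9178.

5510

6470 + 4049 = 10519 ≡ 1341 (mod 9178)
1341 × 8974 = 12034134 ≡ 1776 (mod 9178)
1776 + 2155 = 3931
3931 - 8747 = -4816 ≡ 4362 (mod 9178)
4362 × 4403 = 19205886 ≡ 5510 (mod 9178)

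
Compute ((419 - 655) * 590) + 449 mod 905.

419 - 655 = -236 ≡ 669 (mod 905)
669 * 590 = 394710 ≡ 130 (mod 905)
130 + 449 = 579

579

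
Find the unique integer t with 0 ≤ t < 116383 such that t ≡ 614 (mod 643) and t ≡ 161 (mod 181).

643⁻¹ mod 181: 643×143 ≡ 1 (mod 181), so 643⁻¹ ≡ 143.
t = 614 + 643×((161 − 614)×143 mod 181) = 614 + 643×19 = 12831.

12831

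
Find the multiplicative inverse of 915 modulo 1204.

1179

Apply the Euclidean algorithm and back-substitute:
1204 = 1×915 + 289
915 = 3×289 + 48
289 = 6×48 + 1
48 = 48×1 + 0
gcd(915, 1204) = 1, so the inverse exists.
Back-substitute for 1:
1 = 1×289 − 6×48
  = −6×915 + 19×289
  = 19×1204 − 25×915
So 915⁻¹ ≡ −25 ≡ 1179 (mod 1204).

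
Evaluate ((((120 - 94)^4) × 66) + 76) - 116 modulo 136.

120 - 94 = 26
(26)^4 ≡ 16 (mod 136)
16 × 66 = 1056 ≡ 104 (mod 136)
104 + 76 = 180 ≡ 44 (mod 136)
44 - 116 = -72 ≡ 64 (mod 136)

64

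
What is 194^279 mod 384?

By square-and-multiply:
279 in binary is 100010111, i.e. 279 = 256 + 16 + 4 + 2 + 1.
194^1 ≡ 194 (mod 384)
194^2 ≡ 194^2 = 37636 ≡ 4 (mod 384)
194^4 ≡ 4^2 = 16 (mod 384)
194^8 ≡ 16^2 = 256 (mod 384)
194^16 ≡ 256^2 = 65536 ≡ 256 (mod 384)
194^32 ≡ 256^2 = 65536 ≡ 256 (mod 384)
194^64 ≡ 256^2 = 65536 ≡ 256 (mod 384)
194^128 ≡ 256^2 = 65536 ≡ 256 (mod 384)
194^256 ≡ 256^2 = 65536 ≡ 256 (mod 384)
194^279 = 194^256 * 194^16 * 194^4 * 194^2 * 194^1 ≡ 256 * 256 * 16 * 4 * 194 (mod 384).
Accumulate the product:
256 * 256 = 65536 ≡ 256
256 * 16 = 4096 ≡ 256
256 * 4 = 1024 ≡ 256
256 * 194 = 49664 ≡ 128

128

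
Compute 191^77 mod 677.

Using repeated squaring:
191^1 ≡ 191 (mod 677)
191^2 ≡ 191^2 = 36481 ≡ 600 (mod 677)
191^4 ≡ 600^2 = 360000 ≡ 513 (mod 677)
191^8 ≡ 513^2 = 263169 ≡ 493 (mod 677)
191^16 ≡ 493^2 = 243049 ≡ 6 (mod 677)
191^32 ≡ 6^2 = 36 (mod 677)
191^64 ≡ 36^2 = 1296 ≡ 619 (mod 677)
191^77 = 191^64 * 191^8 * 191^4 * 191^1 ≡ 619 * 493 * 513 * 191 (mod 677).
Accumulate the product:
619 * 493 = 305167 ≡ 517
517 * 513 = 265221 ≡ 514
514 * 191 = 98174 ≡ 9

9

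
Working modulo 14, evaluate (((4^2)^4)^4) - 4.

12

(4)^2 ≡ 2 (mod 14)
(2)^4 ≡ 2 (mod 14)
(2)^4 ≡ 2 (mod 14)
2 - 4 = -2 ≡ 12 (mod 14)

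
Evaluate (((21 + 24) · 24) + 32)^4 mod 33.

1

21 + 24 = 45 ≡ 12 (mod 33)
12 · 24 = 288 ≡ 24 (mod 33)
24 + 32 = 56 ≡ 23 (mod 33)
(23)^4 ≡ 1 (mod 33)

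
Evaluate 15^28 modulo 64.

28 in binary is 11100, i.e. 28 = 16 + 8 + 4.
15^1 ≡ 15 (mod 64)
15^2 ≡ 15^2 = 225 ≡ 33 (mod 64)
15^4 ≡ 33^2 = 1089 ≡ 1 (mod 64)
15^8 ≡ 1^2 = 1 (mod 64)
15^16 ≡ 1^2 = 1 (mod 64)
15^28 = 15^16 · 15^8 · 15^4 ≡ 1 · 1 · 1 (mod 64).
Accumulate the product:
1 · 1 = 1
1 · 1 = 1

1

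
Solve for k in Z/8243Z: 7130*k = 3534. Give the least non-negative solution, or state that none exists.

7240

gcd(7130, 8243) = 1, so a unique solution mod 8243 exists.
7130⁻¹ ≡ 6547 (mod 8243).
k ≡ 6547*3534 ≡ 7240 (mod 8243).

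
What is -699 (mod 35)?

1

-699 = -20*35 + 1, so -699 ≡ 1 (mod 35).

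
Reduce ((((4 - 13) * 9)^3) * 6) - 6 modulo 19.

4

4 - 13 = -9 ≡ 10 (mod 19)
10 * 9 = 90 ≡ 14 (mod 19)
(14)^3 ≡ 8 (mod 19)
8 * 6 = 48 ≡ 10 (mod 19)
10 - 6 = 4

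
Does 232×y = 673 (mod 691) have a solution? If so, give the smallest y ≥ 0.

542

gcd(232, 691) = 1, so a unique solution mod 691 exists.
232⁻¹ ≡ 277 (mod 691).
y ≡ 277×673 ≡ 542 (mod 691).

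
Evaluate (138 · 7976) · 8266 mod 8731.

31

138 · 7976 = 1100688 ≡ 582 (mod 8731)
582 · 8266 = 4810812 ≡ 31 (mod 8731)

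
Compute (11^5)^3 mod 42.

(11)^5 ≡ 23 (mod 42)
(23)^3 ≡ 29 (mod 42)

29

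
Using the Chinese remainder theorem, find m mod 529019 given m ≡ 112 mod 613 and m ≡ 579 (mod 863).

335423

613⁻¹ mod 863: 613*611 ≡ 1 (mod 863), so 613⁻¹ ≡ 611.
m = 112 + 613*((579 − 112)*611 mod 863) = 112 + 613*547 = 335423.
Check: 335423 mod 613 = 112, 335423 mod 863 = 579. ✓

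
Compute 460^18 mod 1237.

18 in binary is 10010, i.e. 18 = 16 + 2.
460^1 ≡ 460 (mod 1237)
460^2 ≡ 460^2 = 211600 ≡ 73 (mod 1237)
460^4 ≡ 73^2 = 5329 ≡ 381 (mod 1237)
460^8 ≡ 381^2 = 145161 ≡ 432 (mod 1237)
460^16 ≡ 432^2 = 186624 ≡ 1074 (mod 1237)
460^18 = 460^16 × 460^2 ≡ 1074 × 73 (mod 1237).
1074 × 73 = 78402 ≡ 471 (mod 1237).

471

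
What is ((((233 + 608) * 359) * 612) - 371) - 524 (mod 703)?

233 + 608 = 841 ≡ 138 (mod 703)
138 * 359 = 49542 ≡ 332 (mod 703)
332 * 612 = 203184 ≡ 17 (mod 703)
17 - 371 = -354 ≡ 349 (mod 703)
349 - 524 = -175 ≡ 528 (mod 703)

528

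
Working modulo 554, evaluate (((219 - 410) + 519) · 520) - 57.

425

219 - 410 = -191 ≡ 363 (mod 554)
363 + 519 = 882 ≡ 328 (mod 554)
328 · 520 = 170560 ≡ 482 (mod 554)
482 - 57 = 425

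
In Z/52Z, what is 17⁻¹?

By the extended Euclidean algorithm:
52 = 3·17 + 1
17 = 17·1 + 0
gcd(17, 52) = 1, so the inverse exists.
Bézout: 1 = 1·52 − 3·17.
So 17⁻¹ ≡ −3 ≡ 49 (mod 52).

49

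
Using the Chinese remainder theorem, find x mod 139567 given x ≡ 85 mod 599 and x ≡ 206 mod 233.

51000

599⁻¹ mod 233: 599×226 ≡ 1 (mod 233), so 599⁻¹ ≡ 226.
x = 85 + 599×((206 − 85)×226 mod 233) = 85 + 599×85 = 51000.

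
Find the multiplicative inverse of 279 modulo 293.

272

293 = 1*279 + 14
279 = 19*14 + 13
14 = 1*13 + 1
13 = 13*1 + 0
gcd(279, 293) = 1, so the inverse exists.
Back-substitute for 1:
1 = 1*14 − 1*13
  = −1*279 + 20*14
  = 20*293 − 21*279
So 279⁻¹ ≡ −21 ≡ 272 (mod 293).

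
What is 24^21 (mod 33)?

24

By square-and-multiply:
21 in binary is 10101, i.e. 21 = 16 + 4 + 1.
24^1 ≡ 24 (mod 33)
24^2 ≡ 24^2 = 576 ≡ 15 (mod 33)
24^4 ≡ 15^2 = 225 ≡ 27 (mod 33)
24^8 ≡ 27^2 = 729 ≡ 3 (mod 33)
24^16 ≡ 3^2 = 9 (mod 33)
24^21 = 24^16 * 24^4 * 24^1 ≡ 9 * 27 * 24 (mod 33).
Accumulate the product:
9 * 27 = 243 ≡ 12
12 * 24 = 288 ≡ 24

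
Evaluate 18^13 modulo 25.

13 in binary is 1101, i.e. 13 = 8 + 4 + 1.
18^1 ≡ 18 (mod 25)
18^2 ≡ 18^2 = 324 ≡ 24 (mod 25)
18^4 ≡ 24^2 = 576 ≡ 1 (mod 25)
18^8 ≡ 1^2 = 1 (mod 25)
18^13 = 18^8 * 18^4 * 18^1 ≡ 1 * 1 * 18 (mod 25).
Accumulate the product:
1 * 1 = 1
1 * 18 = 18

18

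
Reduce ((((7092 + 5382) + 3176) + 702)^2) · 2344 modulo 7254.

7092 + 5382 = 12474 ≡ 5220 (mod 7254)
5220 + 3176 = 8396 ≡ 1142 (mod 7254)
1142 + 702 = 1844
(1844)^2 ≡ 5464 (mod 7254)
5464 · 2344 = 12807616 ≡ 4306 (mod 7254)

4306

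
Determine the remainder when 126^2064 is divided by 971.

563

By square-and-multiply:
2064 in binary is 100000010000, i.e. 2064 = 2048 + 16.
126^1 ≡ 126 (mod 971)
126^2 ≡ 126^2 = 15876 ≡ 340 (mod 971)
126^4 ≡ 340^2 = 115600 ≡ 51 (mod 971)
126^8 ≡ 51^2 = 2601 ≡ 659 (mod 971)
126^16 ≡ 659^2 = 434281 ≡ 244 (mod 971)
126^32 ≡ 244^2 = 59536 ≡ 305 (mod 971)
126^64 ≡ 305^2 = 93025 ≡ 780 (mod 971)
126^128 ≡ 780^2 = 608400 ≡ 554 (mod 971)
126^256 ≡ 554^2 = 306916 ≡ 80 (mod 971)
126^512 ≡ 80^2 = 6400 ≡ 574 (mod 971)
126^1024 ≡ 574^2 = 329476 ≡ 307 (mod 971)
126^2048 ≡ 307^2 = 94249 ≡ 62 (mod 971)
126^2064 = 126^2048 · 126^16 ≡ 62 · 244 (mod 971).
62 · 244 = 15128 ≡ 563 (mod 971).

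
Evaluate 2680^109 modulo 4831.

1628

By square-and-multiply:
109 in binary is 1101101, i.e. 109 = 64 + 32 + 8 + 4 + 1.
2680^1 ≡ 2680 (mod 4831)
2680^2 ≡ 2680^2 = 7182400 ≡ 3534 (mod 4831)
2680^4 ≡ 3534^2 = 12489156 ≡ 1021 (mod 4831)
2680^8 ≡ 1021^2 = 1042441 ≡ 3776 (mod 4831)
2680^16 ≡ 3776^2 = 14258176 ≡ 1895 (mod 4831)
2680^32 ≡ 1895^2 = 3591025 ≡ 1592 (mod 4831)
2680^64 ≡ 1592^2 = 2534464 ≡ 3020 (mod 4831)
2680^109 = 2680^64 × 2680^32 × 2680^8 × 2680^4 × 2680^1 ≡ 3020 × 1592 × 3776 × 1021 × 2680 (mod 4831).
Accumulate the product:
3020 × 1592 = 4807840 ≡ 995
995 × 3776 = 3757120 ≡ 3433
3433 × 1021 = 3505093 ≡ 2618
2618 × 2680 = 7016240 ≡ 1628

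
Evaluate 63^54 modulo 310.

249

Compute successive squares:
54 in binary is 110110, i.e. 54 = 32 + 16 + 4 + 2.
63^1 ≡ 63 (mod 310)
63^2 ≡ 63^2 = 3969 ≡ 249 (mod 310)
63^4 ≡ 249^2 = 62001 ≡ 1 (mod 310)
63^8 ≡ 1^2 = 1 (mod 310)
63^16 ≡ 1^2 = 1 (mod 310)
63^32 ≡ 1^2 = 1 (mod 310)
63^54 = 63^32 × 63^16 × 63^4 × 63^2 ≡ 1 × 1 × 1 × 249 (mod 310).
Accumulate the product:
1 × 1 = 1
1 × 1 = 1
1 × 249 = 249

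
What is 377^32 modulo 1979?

Compute successive squares:
377^1 ≡ 377 (mod 1979)
377^2 ≡ 377^2 = 142129 ≡ 1620 (mod 1979)
377^4 ≡ 1620^2 = 2624400 ≡ 246 (mod 1979)
377^8 ≡ 246^2 = 60516 ≡ 1146 (mod 1979)
377^16 ≡ 1146^2 = 1313316 ≡ 1239 (mod 1979)
377^32 ≡ 1239^2 = 1535121 ≡ 1396 (mod 1979)
So 377^32 ≡ 1396 (mod 1979).

1396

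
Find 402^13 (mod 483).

339

13 in binary is 1101, i.e. 13 = 8 + 4 + 1.
402^1 ≡ 402 (mod 483)
402^2 ≡ 402^2 = 161604 ≡ 282 (mod 483)
402^4 ≡ 282^2 = 79524 ≡ 312 (mod 483)
402^8 ≡ 312^2 = 97344 ≡ 261 (mod 483)
402^13 = 402^8 * 402^4 * 402^1 ≡ 261 * 312 * 402 (mod 483).
Accumulate the product:
261 * 312 = 81432 ≡ 288
288 * 402 = 115776 ≡ 339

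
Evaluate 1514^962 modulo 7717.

1514^1 ≡ 1514 (mod 7717)
1514^2 ≡ 1514^2 = 2292196 ≡ 247 (mod 7717)
1514^4 ≡ 247^2 = 61009 ≡ 6990 (mod 7717)
1514^8 ≡ 6990^2 = 48860100 ≡ 3773 (mod 7717)
1514^16 ≡ 3773^2 = 14235529 ≡ 5381 (mod 7717)
1514^32 ≡ 5381^2 = 28955161 ≡ 977 (mod 7717)
1514^64 ≡ 977^2 = 954529 ≡ 5338 (mod 7717)
1514^128 ≡ 5338^2 = 28494244 ≡ 3080 (mod 7717)
1514^256 ≡ 3080^2 = 9486400 ≡ 2207 (mod 7717)
1514^512 ≡ 2207^2 = 4870849 ≡ 1422 (mod 7717)
1514^962 = 1514^512 × 1514^256 × 1514^128 × 1514^64 × 1514^2 ≡ 1422 × 2207 × 3080 × 5338 × 247 (mod 7717).
Accumulate the product:
1422 × 2207 = 3138354 ≡ 5252
5252 × 3080 = 16176160 ≡ 1328
1328 × 5338 = 7088864 ≡ 4658
4658 × 247 = 1150526 ≡ 693

693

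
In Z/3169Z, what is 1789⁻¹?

1077

Run the extended Euclidean algorithm:
3169 = 1*1789 + 1380
1789 = 1*1380 + 409
1380 = 3*409 + 153
409 = 2*153 + 103
153 = 1*103 + 50
103 = 2*50 + 3
50 = 16*3 + 2
3 = 1*2 + 1
2 = 2*1 + 0
gcd(1789, 3169) = 1, so the inverse exists.
Bézout: 1 = −608*3169 + 1077*1789.
So 1789⁻¹ ≡ 1077 (mod 3169).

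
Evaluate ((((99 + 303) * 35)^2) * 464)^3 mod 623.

56

99 + 303 = 402
402 * 35 = 14070 ≡ 364 (mod 623)
(364)^2 ≡ 420 (mod 623)
420 * 464 = 194880 ≡ 504 (mod 623)
(504)^3 ≡ 56 (mod 623)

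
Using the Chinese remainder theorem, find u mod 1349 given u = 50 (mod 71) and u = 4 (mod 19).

71⁻¹ mod 19: 71·15 ≡ 1 (mod 19), so 71⁻¹ ≡ 15.
u = 50 + 71·((4 − 50)·15 mod 19) = 50 + 71·13 = 973.
Check: 973 mod 71 = 50, 973 mod 19 = 4. ✓

973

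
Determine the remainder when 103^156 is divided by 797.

Compute successive squares:
103^1 ≡ 103 (mod 797)
103^2 ≡ 103^2 = 10609 ≡ 248 (mod 797)
103^4 ≡ 248^2 = 61504 ≡ 135 (mod 797)
103^8 ≡ 135^2 = 18225 ≡ 691 (mod 797)
103^16 ≡ 691^2 = 477481 ≡ 78 (mod 797)
103^32 ≡ 78^2 = 6084 ≡ 505 (mod 797)
103^64 ≡ 505^2 = 255025 ≡ 782 (mod 797)
103^128 ≡ 782^2 = 611524 ≡ 225 (mod 797)
103^156 = 103^128 × 103^16 × 103^8 × 103^4 ≡ 225 × 78 × 691 × 135 (mod 797).
Accumulate the product:
225 × 78 = 17550 ≡ 16
16 × 691 = 11056 ≡ 695
695 × 135 = 93825 ≡ 576

576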